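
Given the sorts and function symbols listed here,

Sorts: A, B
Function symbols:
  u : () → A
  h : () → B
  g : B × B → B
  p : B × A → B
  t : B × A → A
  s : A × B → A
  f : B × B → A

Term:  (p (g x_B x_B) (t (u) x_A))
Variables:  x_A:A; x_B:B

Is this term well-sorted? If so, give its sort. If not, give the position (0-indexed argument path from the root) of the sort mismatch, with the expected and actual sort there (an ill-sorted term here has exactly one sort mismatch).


ill-sorted at position [1, 0]: expected B, got A

    x_B : B
    x_B : B
  (g x_B x_B) : B
    (u) : A
    x_A : A
  (t (u) x_A) : ✗ arg 0 at [1, 0] has sort A, expected B


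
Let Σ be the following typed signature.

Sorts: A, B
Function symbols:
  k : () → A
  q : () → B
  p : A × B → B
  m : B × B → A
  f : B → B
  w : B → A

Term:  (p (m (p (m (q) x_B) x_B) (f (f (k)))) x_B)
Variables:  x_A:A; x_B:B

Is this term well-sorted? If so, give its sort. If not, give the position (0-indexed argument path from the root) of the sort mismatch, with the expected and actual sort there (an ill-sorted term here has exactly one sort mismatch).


        (q) : B
        x_B : B
      (m (q) x_B) : A
      x_B : B
    (p (m (q) x_B) x_B) : B
        (k) : A
      (f (k)) : ✗ arg 0 at [0, 1, 0, 0] has sort A, expected B
  x_B : B

ill-sorted at position [0, 1, 0, 0]: expected B, got A


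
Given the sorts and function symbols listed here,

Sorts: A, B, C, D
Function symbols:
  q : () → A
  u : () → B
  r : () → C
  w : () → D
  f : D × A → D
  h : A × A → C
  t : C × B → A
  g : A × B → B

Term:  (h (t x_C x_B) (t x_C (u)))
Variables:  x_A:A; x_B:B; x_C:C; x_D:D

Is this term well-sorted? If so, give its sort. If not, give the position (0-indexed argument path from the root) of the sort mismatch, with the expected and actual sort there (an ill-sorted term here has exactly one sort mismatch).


    x_C : C
    x_B : B
  (t x_C x_B) : A
    x_C : C
    (u) : B
  (t x_C (u)) : A
(h (t x_C x_B) (t x_C (u))) : C

well-sorted; sort = C


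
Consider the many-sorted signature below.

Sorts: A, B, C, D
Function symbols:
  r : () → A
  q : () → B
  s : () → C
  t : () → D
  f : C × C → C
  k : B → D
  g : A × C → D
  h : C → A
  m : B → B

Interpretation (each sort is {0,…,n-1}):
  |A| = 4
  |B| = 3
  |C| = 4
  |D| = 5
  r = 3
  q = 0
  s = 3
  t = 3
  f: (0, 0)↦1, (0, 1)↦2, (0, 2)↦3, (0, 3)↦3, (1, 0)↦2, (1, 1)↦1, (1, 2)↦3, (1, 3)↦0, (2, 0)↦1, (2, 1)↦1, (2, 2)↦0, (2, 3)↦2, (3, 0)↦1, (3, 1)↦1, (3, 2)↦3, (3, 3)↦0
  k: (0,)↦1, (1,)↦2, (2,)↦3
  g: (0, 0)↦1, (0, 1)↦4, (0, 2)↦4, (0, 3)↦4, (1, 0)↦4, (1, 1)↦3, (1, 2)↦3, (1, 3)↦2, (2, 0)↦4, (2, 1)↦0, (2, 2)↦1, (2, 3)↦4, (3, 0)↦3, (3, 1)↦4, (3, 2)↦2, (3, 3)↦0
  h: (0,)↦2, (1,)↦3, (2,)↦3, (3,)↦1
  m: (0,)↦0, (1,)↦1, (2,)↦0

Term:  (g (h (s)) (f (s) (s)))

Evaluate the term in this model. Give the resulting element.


value = 4

  s = 3
  (h (s)) = h(3,) = 1
  s = 3
  s = 3
  (f (s) (s)) = f(3, 3) = 0
  (g (h (s)) (f (s) (s))) = g(1, 0) = 4


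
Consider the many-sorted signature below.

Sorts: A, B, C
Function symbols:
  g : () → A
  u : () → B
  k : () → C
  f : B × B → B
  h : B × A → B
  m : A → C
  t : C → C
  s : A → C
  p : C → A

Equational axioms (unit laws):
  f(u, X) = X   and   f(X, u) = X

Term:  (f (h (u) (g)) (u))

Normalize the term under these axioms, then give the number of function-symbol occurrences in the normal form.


1. (f (h (u) (g)) (u))  →  (h (u) (g))
normal form: (h (u) (g))

size = 3


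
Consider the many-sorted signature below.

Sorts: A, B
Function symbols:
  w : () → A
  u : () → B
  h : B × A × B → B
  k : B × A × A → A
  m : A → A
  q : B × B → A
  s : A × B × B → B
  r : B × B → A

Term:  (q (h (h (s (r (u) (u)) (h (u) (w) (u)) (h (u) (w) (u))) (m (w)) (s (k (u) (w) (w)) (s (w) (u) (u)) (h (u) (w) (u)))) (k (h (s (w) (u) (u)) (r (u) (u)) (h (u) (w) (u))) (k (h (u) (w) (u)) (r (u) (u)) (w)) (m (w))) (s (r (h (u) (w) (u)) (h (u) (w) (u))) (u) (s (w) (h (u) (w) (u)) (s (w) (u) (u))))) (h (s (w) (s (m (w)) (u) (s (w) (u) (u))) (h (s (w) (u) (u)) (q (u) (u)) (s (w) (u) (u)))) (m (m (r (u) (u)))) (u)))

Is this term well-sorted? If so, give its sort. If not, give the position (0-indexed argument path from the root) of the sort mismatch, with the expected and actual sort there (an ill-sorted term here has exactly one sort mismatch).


          (u) : B
          (u) : B
        (r (u) (u)) : A
          (u) : B
          (w) : A
          (u) : B
        (h (u) (w) (u)) : B
          (u) : B
          (w) : A
          (u) : B
        (h (u) (w) (u)) : B
      (s (r (u) (u)) (h (u) (w) (u)) (h (u) (w) (u))) : B
        (w) : A
      (m (w)) : A
          (u) : B
          (w) : A
          (w) : A
        (k (u) (w) (w)) : A
          (w) : A
          (u) : B
          (u) : B
        (s (w) (u) (u)) : B
          (u) : B
          (w) : A
          (u) : B
        (h (u) (w) (u)) : B
      (s (k (u) (w) (w)) (s (w) (u) (u)) (h (u) (w) (u))) : B
    (h (s (r (u) (u)) (h (u) (w) (u)) (h (u) (w) (u))) (m (w)) (s (k (u) (w) (w)) (s (w) (u) (u)) (h (u) (w) (u)))) : B
          (w) : A
          (u) : B
          (u) : B
        (s (w) (u) (u)) : B
          (u) : B
          (u) : B
        (r (u) (u)) : A
          (u) : B
          (w) : A
          (u) : B
        (h (u) (w) (u)) : B
      (h (s (w) (u) (u)) (r (u) (u)) (h (u) (w) (u))) : B
          (u) : B
          (w) : A
          (u) : B
        (h (u) (w) (u)) : B
          (u) : B
          (u) : B
        (r (u) (u)) : A
        (w) : A
      (k (h (u) (w) (u)) (r (u) (u)) (w)) : A
        (w) : A
      (m (w)) : A
    (k (h (s (w) (u) (u)) (r (u) (u)) (h (u) (w) (u))) (k (h (u) (w) (u)) (r (u) (u)) (w)) (m (w))) : A
          (u) : B
          (w) : A
          (u) : B
        (h (u) (w) (u)) : B
          (u) : B
          (w) : A
          (u) : B
        (h (u) (w) (u)) : B
      (r (h (u) (w) (u)) (h (u) (w) (u))) : A
      (u) : B
        (w) : A
          (u) : B
          (w) : A
          (u) : B
        (h (u) (w) (u)) : B
          (w) : A
          (u) : B
          (u) : B
        (s (w) (u) (u)) : B
      (s (w) (h (u) (w) (u)) (s (w) (u) (u))) : B
    (s (r (h (u) (w) (u)) (h (u) (w) (u))) (u) (s (w) (h (u) (w) (u)) (s (w) (u) (u)))) : B
  (h (h (s (r (u) (u)) (h (u) (w) (u)) (h (u) (w) (u))) (m (w)) (s (k (u) (w) (w)) (s (w) (u) (u)) (h (u) (w) (u)))) (k (h (s (w) (u) (u)) (r (u) (u)) (h (u) (w) (u))) (k (h (u) (w) (u)) (r (u) (u)) (w)) (m (w))) (s (r (h (u) (w) (u)) (h (u) (w) (u))) (u) (s (w) (h (u) (w) (u)) (s (w) (u) (u))))) : B
      (w) : A
          (w) : A
        (m (w)) : A
        (u) : B
          (w) : A
          (u) : B
          (u) : B
        (s (w) (u) (u)) : B
      (s (m (w)) (u) (s (w) (u) (u))) : B
          (w) : A
          (u) : B
          (u) : B
        (s (w) (u) (u)) : B
          (u) : B
          (u) : B
        (q (u) (u)) : A
          (w) : A
          (u) : B
          (u) : B
        (s (w) (u) (u)) : B
      (h (s (w) (u) (u)) (q (u) (u)) (s (w) (u) (u))) : B
    (s (w) (s (m (w)) (u) (s (w) (u) (u))) (h (s (w) (u) (u)) (q (u) (u)) (s (w) (u) (u)))) : B
          (u) : B
          (u) : B
        (r (u) (u)) : A
      (m (r (u) (u))) : A
    (m (m (r (u) (u)))) : A
    (u) : B
  (h (s (w) (s (m (w)) (u) (s (w) (u) (u))) (h (s (w) (u) (u)) (q (u) (u)) (s (w) (u) (u)))) (m (m (r (u) (u)))) (u)) : B
(q (h (h (s (r (u) (u)) (h (u) (w) (u)) (h (u) (w) (u))) (m (w)) (s (k (u) (w) (w)) (s (w) (u) (u)) (h (u) (w) (u)))) (k (h (s (w) (u) (u)) (r (u) (u)) (h (u) (w) (u))) (k (h (u) (w) (u)) (r (u) (u)) (w)) (m (w))) (s (r (h (u) (w) (u)) (h (u) (w) (u))) (u) (s (w) (h (u) (w) (u)) (s (w) (u) (u))))) (h (s (w) (s (m (w)) (u) (s (w) (u) (u))) (h (s (w) (u) (u)) (q (u) (u)) (s (w) (u) (u)))) (m (m (r (u) (u)))) (u))) : A

well-sorted; sort = A


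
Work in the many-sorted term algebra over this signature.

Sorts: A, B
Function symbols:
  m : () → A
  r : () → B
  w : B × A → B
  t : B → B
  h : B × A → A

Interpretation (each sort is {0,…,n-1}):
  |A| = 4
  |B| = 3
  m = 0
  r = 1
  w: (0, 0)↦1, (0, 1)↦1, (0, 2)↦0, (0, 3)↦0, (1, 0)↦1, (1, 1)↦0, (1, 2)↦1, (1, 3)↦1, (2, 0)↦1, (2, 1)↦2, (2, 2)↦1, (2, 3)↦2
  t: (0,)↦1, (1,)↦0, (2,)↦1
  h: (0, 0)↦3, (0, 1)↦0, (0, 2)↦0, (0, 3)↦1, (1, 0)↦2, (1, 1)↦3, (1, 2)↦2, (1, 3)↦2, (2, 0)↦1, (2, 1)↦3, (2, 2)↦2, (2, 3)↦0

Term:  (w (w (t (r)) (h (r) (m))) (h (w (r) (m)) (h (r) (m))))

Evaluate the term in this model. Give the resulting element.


  r = 1
  (t (r)) = t(1,) = 0
  r = 1
  m = 0
  (h (r) (m)) = h(1, 0) = 2
  (w (t (r)) (h (r) (m))) = w(0, 2) = 0
  r = 1
  m = 0
  (w (r) (m)) = w(1, 0) = 1
  r = 1
  m = 0
  (h (r) (m)) = h(1, 0) = 2
  (h (w (r) (m)) (h (r) (m))) = h(1, 2) = 2
  (w (w (t (r)) (h (r) (m))) (h (w (r) (m)) (h (r) (m)))) = w(0, 2) = 0

value = 0


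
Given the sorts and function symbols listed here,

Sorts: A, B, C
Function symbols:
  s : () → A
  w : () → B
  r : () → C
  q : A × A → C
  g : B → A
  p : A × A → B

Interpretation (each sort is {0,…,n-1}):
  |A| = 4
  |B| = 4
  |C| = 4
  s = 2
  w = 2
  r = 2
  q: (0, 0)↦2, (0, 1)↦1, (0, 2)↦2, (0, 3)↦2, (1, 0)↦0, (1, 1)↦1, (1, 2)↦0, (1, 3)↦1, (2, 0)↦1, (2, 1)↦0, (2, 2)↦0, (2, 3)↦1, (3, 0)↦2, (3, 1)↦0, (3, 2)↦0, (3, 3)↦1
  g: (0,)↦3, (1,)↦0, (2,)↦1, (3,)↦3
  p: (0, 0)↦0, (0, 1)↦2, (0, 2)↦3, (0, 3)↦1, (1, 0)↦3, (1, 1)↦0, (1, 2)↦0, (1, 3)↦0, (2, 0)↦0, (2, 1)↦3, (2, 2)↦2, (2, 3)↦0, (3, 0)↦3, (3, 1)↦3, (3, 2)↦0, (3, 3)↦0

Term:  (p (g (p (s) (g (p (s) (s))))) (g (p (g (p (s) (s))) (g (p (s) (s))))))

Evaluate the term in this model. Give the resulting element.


value = 0

  s = 2
  s = 2
  s = 2
  (p (s) (s)) = p(2, 2) = 2
  (g (p (s) (s))) = g(2,) = 1
  (p (s) (g (p (s) (s)))) = p(2, 1) = 3
  (g (p (s) (g (p (s) (s))))) = g(3,) = 3
  s = 2
  s = 2
  (p (s) (s)) = p(2, 2) = 2
  (g (p (s) (s))) = g(2,) = 1
  s = 2
  s = 2
  (p (s) (s)) = p(2, 2) = 2
  (g (p (s) (s))) = g(2,) = 1
  (p (g (p (s) (s))) (g (p (s) (s)))) = p(1, 1) = 0
  (g (p (g (p (s) (s))) (g (p (s) (s))))) = g(0,) = 3
  (p (g (p (s) (g (p (s) (s))))) (g (p (g (p (s) (s))) (g (p (s) (s)))))) = p(3, 3) = 0


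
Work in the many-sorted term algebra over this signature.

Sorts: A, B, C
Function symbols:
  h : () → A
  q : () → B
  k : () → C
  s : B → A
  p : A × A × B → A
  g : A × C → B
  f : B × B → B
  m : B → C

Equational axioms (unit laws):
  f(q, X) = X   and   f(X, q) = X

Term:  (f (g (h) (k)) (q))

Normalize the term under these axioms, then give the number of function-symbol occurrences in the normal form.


1. (f (g (h) (k)) (q))  →  (g (h) (k))
normal form: (g (h) (k))

size = 3


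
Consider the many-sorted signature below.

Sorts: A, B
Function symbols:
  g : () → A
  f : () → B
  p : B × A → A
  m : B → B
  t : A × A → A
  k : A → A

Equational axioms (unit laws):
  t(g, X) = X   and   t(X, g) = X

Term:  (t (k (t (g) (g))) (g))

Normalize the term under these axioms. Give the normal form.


1. (t (k (t (g) (g))) (g))  →  (k (t (g) (g)))
2. (k (t (g) (g)))  →  (k (g))

normal form = (k (g))


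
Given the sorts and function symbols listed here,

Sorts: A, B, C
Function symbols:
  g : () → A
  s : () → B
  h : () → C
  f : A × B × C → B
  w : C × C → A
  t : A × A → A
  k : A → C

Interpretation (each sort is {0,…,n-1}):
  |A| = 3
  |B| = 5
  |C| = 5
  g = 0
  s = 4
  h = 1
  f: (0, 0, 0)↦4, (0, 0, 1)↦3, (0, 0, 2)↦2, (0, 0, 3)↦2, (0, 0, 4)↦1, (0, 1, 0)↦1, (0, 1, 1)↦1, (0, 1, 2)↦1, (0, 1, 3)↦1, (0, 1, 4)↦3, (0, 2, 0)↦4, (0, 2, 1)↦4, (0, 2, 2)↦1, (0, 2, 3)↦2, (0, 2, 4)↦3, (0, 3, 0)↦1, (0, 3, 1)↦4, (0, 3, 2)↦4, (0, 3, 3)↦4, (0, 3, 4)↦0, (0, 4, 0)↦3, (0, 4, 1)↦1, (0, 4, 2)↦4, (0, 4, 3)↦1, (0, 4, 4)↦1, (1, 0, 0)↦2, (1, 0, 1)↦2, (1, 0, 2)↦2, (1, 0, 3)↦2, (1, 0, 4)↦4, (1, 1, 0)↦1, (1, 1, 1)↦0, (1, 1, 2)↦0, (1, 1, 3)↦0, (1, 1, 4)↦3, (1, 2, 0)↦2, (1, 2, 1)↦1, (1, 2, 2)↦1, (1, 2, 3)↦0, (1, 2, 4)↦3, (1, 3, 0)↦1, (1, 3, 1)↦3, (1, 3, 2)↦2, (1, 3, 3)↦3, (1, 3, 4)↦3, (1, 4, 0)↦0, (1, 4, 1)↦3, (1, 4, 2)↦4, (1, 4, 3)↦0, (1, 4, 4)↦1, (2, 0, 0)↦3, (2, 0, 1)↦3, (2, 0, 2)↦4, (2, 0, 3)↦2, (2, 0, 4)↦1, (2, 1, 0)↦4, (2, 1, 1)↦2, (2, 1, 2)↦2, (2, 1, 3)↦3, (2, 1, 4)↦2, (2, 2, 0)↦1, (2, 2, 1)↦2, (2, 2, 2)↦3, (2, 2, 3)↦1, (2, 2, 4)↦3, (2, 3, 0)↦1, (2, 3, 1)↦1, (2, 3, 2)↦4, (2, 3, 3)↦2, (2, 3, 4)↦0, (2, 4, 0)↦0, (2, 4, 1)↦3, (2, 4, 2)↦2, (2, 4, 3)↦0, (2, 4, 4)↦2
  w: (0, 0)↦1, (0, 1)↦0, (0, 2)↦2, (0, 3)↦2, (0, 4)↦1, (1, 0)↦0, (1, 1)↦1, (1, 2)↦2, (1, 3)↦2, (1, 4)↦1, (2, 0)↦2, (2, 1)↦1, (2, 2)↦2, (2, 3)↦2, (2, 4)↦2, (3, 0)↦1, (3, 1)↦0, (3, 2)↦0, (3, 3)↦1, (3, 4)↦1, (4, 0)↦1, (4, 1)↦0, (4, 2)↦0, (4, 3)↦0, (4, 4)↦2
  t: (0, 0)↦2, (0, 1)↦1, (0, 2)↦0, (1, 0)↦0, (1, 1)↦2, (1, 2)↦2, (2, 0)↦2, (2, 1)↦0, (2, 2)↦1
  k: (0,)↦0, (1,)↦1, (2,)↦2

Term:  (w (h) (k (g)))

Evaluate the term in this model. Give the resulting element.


  h = 1
  g = 0
  (k (g)) = k(0,) = 0
  (w (h) (k (g))) = w(1, 0) = 0

value = 0


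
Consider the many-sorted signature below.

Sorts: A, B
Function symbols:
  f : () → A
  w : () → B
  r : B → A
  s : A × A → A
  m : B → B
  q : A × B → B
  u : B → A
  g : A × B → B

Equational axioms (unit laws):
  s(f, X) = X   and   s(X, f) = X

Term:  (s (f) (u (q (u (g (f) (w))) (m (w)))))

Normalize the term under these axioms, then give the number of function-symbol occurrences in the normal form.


size = 8

1. (s (f) (u (q (u (g (f) (w))) (m (w)))))  →  (u (q (u (g (f) (w))) (m (w))))
normal form: (u (q (u (g (f) (w))) (m (w))))


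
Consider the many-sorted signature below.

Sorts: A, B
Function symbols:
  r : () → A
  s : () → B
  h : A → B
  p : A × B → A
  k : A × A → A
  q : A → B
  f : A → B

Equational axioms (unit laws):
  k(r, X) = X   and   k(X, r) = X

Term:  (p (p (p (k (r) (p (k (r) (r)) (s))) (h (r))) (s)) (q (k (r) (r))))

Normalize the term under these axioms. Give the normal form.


1. (p (p (p (k (r) (p (k (r) (r)) (s))) (h (r))) (s)) (q (k (r) (r))))  →  (p (p (p (p (k (r) (r)) (s)) (h (r))) (s)) (q (k (r) (r))))
2. (p (p (p (p (k (r) (r)) (s)) (h (r))) (s)) (q (k (r) (r))))  →  (p (p (p (p (r) (s)) (h (r))) (s)) (q (k (r) (r))))
3. (p (p (p (p (r) (s)) (h (r))) (s)) (q (k (r) (r))))  →  (p (p (p (p (r) (s)) (h (r))) (s)) (q (r)))

normal form = (p (p (p (p (r) (s)) (h (r))) (s)) (q (r)))


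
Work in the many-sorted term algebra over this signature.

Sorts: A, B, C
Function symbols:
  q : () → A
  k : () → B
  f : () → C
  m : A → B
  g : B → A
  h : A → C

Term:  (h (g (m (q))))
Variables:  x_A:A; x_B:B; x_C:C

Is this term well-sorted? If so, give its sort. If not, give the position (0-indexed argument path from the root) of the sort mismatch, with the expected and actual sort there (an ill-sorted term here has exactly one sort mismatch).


      (q) : A
    (m (q)) : B
  (g (m (q))) : A
(h (g (m (q)))) : C

well-sorted; sort = C


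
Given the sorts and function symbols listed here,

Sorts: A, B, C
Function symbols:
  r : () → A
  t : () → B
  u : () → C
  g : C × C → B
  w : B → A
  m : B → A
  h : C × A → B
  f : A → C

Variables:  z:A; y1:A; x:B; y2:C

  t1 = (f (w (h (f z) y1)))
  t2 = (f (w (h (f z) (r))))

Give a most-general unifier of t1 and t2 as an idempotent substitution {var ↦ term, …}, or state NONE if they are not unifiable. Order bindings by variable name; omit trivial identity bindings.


{y1 ↦ (r)}


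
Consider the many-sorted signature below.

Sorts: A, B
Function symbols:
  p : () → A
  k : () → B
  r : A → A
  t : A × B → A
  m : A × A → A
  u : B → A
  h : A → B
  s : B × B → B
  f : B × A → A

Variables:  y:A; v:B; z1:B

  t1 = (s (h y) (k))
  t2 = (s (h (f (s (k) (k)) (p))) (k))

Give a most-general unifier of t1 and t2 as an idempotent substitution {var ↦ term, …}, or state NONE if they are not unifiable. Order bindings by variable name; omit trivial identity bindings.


{y ↦ (f (s (k) (k)) (p))}


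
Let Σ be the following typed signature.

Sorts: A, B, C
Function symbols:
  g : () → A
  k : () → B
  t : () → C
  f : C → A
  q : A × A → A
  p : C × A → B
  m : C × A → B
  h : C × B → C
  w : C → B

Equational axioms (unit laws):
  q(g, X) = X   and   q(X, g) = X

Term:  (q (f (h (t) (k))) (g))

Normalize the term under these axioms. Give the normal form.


1. (q (f (h (t) (k))) (g))  →  (f (h (t) (k)))

normal form = (f (h (t) (k)))


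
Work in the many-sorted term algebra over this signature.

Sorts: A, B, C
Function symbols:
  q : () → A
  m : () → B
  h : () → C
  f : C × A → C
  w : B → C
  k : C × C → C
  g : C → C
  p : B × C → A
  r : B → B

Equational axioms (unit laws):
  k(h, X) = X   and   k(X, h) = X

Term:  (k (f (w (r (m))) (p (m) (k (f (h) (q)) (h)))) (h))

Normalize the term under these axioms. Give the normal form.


normal form = (f (w (r (m))) (p (m) (f (h) (q))))

1. (k (f (w (r (m))) (p (m) (k (f (h) (q)) (h)))) (h))  →  (f (w (r (m))) (p (m) (k (f (h) (q)) (h))))
2. (f (w (r (m))) (p (m) (k (f (h) (q)) (h))))  →  (f (w (r (m))) (p (m) (f (h) (q))))


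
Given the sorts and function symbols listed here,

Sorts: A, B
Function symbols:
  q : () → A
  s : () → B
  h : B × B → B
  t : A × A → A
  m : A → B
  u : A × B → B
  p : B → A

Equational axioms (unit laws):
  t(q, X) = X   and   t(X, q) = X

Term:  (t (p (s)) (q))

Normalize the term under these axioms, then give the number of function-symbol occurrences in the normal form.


size = 2

1. (t (p (s)) (q))  →  (p (s))
normal form: (p (s))


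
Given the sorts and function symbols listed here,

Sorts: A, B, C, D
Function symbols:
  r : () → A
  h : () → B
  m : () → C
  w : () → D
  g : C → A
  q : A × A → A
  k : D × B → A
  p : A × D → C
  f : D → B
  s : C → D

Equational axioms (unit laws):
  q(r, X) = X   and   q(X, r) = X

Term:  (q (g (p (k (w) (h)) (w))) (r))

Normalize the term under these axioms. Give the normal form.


1. (q (g (p (k (w) (h)) (w))) (r))  →  (g (p (k (w) (h)) (w)))

normal form = (g (p (k (w) (h)) (w)))


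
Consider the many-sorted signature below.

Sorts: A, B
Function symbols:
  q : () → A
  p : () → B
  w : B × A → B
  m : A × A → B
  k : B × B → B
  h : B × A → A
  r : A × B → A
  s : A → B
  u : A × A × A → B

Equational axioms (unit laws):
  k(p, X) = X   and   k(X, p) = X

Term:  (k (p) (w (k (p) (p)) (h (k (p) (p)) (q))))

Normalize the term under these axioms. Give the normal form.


1. (k (p) (w (k (p) (p)) (h (k (p) (p)) (q))))  →  (w (k (p) (p)) (h (k (p) (p)) (q)))
2. (w (k (p) (p)) (h (k (p) (p)) (q)))  →  (w (p) (h (k (p) (p)) (q)))
3. (w (p) (h (k (p) (p)) (q)))  →  (w (p) (h (p) (q)))

normal form = (w (p) (h (p) (q)))


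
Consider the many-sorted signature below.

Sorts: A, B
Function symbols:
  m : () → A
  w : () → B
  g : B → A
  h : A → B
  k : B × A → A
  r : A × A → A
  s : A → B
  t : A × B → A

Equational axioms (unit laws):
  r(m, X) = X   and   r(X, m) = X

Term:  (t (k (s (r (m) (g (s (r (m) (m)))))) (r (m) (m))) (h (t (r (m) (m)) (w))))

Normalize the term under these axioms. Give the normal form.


normal form = (t (k (s (g (s (m)))) (m)) (h (t (m) (w))))

1. (t (k (s (r (m) (g (s (r (m) (m)))))) (r (m) (m))) (h (t (r (m) (m)) (w))))  →  (t (k (s (g (s (r (m) (m))))) (r (m) (m))) (h (t (r (m) (m)) (w))))
2. (t (k (s (g (s (r (m) (m))))) (r (m) (m))) (h (t (r (m) (m)) (w))))  →  (t (k (s (g (s (m)))) (r (m) (m))) (h (t (r (m) (m)) (w))))
3. (t (k (s (g (s (m)))) (r (m) (m))) (h (t (r (m) (m)) (w))))  →  (t (k (s (g (s (m)))) (m)) (h (t (r (m) (m)) (w))))
4. (t (k (s (g (s (m)))) (m)) (h (t (r (m) (m)) (w))))  →  (t (k (s (g (s (m)))) (m)) (h (t (m) (w))))


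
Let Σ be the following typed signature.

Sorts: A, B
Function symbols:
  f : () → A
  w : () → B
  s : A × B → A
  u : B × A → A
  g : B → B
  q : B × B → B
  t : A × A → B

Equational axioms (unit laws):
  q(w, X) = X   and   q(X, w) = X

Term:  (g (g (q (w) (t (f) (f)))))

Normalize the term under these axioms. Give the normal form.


1. (g (g (q (w) (t (f) (f)))))  →  (g (g (t (f) (f))))

normal form = (g (g (t (f) (f))))


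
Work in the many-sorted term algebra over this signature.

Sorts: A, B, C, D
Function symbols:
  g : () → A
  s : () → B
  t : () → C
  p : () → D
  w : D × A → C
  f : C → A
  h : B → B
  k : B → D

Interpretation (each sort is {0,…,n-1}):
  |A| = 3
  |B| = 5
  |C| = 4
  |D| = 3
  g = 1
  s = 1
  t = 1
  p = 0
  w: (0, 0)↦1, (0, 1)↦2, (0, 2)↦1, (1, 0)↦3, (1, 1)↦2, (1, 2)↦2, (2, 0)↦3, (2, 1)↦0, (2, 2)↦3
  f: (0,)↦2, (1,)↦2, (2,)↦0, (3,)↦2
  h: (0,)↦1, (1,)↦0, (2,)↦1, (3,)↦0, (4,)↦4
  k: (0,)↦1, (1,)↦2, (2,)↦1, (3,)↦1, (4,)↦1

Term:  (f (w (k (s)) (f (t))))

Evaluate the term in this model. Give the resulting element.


  s = 1
  (k (s)) = k(1,) = 2
  t = 1
  (f (t)) = f(1,) = 2
  (w (k (s)) (f (t))) = w(2, 2) = 3
  (f (w (k (s)) (f (t)))) = f(3,) = 2

value = 2


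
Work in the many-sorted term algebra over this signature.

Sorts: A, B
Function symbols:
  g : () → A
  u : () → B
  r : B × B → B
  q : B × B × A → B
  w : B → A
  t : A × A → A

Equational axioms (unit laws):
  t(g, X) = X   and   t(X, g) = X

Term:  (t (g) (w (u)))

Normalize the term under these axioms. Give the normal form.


1. (t (g) (w (u)))  →  (w (u))

normal form = (w (u))


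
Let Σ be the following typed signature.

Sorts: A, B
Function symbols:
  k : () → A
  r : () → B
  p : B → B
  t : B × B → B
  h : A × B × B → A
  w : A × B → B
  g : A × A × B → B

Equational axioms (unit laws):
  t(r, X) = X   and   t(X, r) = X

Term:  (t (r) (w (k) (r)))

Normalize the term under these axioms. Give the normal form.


normal form = (w (k) (r))

1. (t (r) (w (k) (r)))  →  (w (k) (r))


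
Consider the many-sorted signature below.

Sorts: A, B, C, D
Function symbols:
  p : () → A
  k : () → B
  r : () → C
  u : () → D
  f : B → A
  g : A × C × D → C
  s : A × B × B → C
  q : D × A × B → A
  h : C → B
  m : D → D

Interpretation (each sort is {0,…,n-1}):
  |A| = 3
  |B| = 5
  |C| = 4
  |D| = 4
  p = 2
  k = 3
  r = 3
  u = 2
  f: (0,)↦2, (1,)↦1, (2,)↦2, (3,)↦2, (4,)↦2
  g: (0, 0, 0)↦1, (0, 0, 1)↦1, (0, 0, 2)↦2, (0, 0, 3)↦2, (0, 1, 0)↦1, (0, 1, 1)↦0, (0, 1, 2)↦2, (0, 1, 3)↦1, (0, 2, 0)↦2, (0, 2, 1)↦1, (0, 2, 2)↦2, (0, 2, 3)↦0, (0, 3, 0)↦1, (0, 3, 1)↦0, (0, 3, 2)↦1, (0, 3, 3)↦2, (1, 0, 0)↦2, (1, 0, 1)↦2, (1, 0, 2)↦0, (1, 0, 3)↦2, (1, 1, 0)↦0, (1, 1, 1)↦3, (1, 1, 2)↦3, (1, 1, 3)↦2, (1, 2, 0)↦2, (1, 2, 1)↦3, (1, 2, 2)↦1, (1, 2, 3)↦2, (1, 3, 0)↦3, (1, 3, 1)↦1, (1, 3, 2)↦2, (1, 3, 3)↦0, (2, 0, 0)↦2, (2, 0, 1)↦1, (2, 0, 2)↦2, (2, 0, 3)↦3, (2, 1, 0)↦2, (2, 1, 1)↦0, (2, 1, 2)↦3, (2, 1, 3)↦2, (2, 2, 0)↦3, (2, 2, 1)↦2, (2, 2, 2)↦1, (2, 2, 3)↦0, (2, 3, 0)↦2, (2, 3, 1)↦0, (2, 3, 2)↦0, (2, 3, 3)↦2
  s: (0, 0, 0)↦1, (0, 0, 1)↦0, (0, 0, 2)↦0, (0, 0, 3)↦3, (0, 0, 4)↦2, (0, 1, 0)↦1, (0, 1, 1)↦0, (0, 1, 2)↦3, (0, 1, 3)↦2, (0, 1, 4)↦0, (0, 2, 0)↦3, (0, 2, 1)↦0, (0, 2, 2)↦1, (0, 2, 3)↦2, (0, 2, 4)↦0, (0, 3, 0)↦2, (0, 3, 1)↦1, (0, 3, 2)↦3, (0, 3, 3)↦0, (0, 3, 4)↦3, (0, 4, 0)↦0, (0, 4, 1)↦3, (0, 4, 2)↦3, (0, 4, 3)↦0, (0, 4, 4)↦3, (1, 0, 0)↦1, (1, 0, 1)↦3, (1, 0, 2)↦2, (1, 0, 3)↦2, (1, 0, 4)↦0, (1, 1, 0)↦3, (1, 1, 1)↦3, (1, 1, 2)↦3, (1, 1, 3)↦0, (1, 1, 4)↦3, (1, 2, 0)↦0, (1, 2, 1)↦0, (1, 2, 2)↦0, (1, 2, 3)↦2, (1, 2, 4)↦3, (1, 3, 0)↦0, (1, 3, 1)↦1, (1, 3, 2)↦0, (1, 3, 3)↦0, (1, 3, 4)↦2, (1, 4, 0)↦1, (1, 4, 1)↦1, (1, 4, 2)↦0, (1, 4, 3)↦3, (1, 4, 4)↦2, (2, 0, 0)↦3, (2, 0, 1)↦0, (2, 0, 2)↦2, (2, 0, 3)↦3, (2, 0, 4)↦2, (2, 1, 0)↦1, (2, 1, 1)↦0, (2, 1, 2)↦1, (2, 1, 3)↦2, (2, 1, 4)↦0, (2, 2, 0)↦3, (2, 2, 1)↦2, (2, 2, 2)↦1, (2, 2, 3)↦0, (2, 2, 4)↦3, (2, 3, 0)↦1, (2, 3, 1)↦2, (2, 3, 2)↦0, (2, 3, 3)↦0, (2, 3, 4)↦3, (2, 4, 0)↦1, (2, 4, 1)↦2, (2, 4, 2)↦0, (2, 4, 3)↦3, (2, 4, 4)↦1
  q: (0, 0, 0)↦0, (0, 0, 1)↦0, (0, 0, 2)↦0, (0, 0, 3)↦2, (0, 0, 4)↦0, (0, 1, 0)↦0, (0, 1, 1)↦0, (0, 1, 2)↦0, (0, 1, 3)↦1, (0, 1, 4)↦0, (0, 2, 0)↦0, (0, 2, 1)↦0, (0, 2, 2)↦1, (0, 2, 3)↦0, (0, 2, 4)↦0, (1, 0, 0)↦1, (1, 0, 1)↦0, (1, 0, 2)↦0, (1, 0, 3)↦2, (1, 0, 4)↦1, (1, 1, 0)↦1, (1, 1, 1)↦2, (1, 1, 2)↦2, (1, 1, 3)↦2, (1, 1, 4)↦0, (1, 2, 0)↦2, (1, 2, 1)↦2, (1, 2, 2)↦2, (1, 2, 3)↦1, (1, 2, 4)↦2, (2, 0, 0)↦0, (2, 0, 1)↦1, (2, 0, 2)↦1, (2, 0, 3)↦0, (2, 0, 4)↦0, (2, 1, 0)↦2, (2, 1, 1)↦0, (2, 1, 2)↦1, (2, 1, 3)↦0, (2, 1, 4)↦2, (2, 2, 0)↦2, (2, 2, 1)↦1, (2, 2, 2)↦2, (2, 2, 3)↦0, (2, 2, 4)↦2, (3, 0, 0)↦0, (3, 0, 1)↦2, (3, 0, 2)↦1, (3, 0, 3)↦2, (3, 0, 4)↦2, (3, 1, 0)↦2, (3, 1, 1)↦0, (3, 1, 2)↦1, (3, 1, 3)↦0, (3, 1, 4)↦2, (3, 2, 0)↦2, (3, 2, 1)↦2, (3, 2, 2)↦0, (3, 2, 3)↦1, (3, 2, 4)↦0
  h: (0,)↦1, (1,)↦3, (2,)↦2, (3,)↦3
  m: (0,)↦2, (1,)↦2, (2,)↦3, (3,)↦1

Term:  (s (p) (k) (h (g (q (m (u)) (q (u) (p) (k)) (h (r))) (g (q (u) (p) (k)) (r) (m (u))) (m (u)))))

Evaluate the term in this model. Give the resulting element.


  p = 2
  k = 3
  u = 2
  (m (u)) = m(2,) = 3
  u = 2
  p = 2
  k = 3
  (q (u) (p) (k)) = q(2, 2, 3) = 0
  r = 3
  (h (r)) = h(3,) = 3
  (q (m (u)) (q (u) (p) (k)) (h (r))) = q(3, 0, 3) = 2
  u = 2
  p = 2
  k = 3
  (q (u) (p) (k)) = q(2, 2, 3) = 0
  r = 3
  u = 2
  (m (u)) = m(2,) = 3
  (g (q (u) (p) (k)) (r) (m (u))) = g(0, 3, 3) = 2
  u = 2
  (m (u)) = m(2,) = 3
  (g (q (m (u)) (q (u) (p) (k)) (h (r))) (g (q (u) (p) (k)) (r) (m (u))) (m (u))) = g(2, 2, 3) = 0
  (h (g (q (m (u)) (q (u) (p) (k)) (h (r))) (g (q (u) (p) (k)) (r) (m (u))) (m (u)))) = h(0,) = 1
  (s (p) (k) (h (g (q (m (u)) (q (u) (p) (k)) (h (r))) (g (q (u) (p) (k)) (r) (m (u))) (m (u))))) = s(2, 3, 1) = 2

value = 2


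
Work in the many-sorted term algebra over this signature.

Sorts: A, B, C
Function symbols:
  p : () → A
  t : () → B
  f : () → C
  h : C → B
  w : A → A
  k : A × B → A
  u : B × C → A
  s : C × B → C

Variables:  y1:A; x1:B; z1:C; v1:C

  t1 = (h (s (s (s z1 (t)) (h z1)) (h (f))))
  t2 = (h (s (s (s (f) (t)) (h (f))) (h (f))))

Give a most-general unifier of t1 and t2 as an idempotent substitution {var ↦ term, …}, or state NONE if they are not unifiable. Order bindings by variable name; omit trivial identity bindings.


{z1 ↦ (f)}


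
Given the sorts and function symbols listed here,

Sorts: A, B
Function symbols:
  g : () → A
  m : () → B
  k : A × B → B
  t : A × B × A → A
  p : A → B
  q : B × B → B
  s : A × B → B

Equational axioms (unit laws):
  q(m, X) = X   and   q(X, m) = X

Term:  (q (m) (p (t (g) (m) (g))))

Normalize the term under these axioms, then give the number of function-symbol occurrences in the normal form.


1. (q (m) (p (t (g) (m) (g))))  →  (p (t (g) (m) (g)))
normal form: (p (t (g) (m) (g)))

size = 5


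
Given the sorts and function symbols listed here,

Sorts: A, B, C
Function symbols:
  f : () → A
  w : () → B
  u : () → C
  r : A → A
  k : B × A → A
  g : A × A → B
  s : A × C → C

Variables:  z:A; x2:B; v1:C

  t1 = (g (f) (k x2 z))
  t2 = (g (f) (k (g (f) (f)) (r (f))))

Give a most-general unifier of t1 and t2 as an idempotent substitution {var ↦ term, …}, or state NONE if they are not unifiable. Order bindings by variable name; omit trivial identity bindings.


{x2 ↦ (g (f) (f)), z ↦ (r (f))}


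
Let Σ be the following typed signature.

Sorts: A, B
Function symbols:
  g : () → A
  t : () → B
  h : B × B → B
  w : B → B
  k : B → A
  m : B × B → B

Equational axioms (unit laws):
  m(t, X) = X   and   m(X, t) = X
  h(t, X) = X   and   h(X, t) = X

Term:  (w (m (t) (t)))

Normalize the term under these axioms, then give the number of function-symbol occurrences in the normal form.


size = 2

1. (w (m (t) (t)))  →  (w (t))
normal form: (w (t))


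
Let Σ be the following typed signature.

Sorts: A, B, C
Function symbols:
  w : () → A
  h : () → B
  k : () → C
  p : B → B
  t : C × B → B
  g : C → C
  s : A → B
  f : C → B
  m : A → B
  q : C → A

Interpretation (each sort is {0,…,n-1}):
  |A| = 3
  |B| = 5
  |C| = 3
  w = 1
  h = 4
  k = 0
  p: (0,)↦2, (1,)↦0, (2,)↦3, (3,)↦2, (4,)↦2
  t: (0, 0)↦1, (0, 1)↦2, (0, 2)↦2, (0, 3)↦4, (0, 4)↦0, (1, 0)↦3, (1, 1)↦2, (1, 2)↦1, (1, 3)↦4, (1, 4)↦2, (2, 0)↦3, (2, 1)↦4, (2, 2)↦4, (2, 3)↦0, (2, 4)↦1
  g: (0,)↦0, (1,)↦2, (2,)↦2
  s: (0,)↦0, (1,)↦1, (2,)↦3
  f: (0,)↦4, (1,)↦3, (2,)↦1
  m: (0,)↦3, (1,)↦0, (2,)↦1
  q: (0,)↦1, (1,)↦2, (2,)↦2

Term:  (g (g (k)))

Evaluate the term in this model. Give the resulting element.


value = 0

  k = 0
  (g (k)) = g(0,) = 0
  (g (g (k))) = g(0,) = 0


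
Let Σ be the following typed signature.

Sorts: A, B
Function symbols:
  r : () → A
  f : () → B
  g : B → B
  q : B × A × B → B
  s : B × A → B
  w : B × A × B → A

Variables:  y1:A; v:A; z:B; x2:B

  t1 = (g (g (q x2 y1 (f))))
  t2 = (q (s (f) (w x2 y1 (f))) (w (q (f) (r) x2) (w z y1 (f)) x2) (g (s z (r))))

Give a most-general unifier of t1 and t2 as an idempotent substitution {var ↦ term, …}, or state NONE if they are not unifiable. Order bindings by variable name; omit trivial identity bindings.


head clash or occurs-check failure — not unifiable

NONE (not unifiable)


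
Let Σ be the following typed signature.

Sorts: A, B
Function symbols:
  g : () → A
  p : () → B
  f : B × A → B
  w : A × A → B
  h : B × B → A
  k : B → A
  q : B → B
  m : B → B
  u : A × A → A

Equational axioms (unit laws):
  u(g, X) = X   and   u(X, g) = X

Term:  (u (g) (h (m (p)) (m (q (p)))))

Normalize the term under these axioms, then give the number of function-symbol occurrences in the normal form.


1. (u (g) (h (m (p)) (m (q (p)))))  →  (h (m (p)) (m (q (p))))
normal form: (h (m (p)) (m (q (p))))

size = 6


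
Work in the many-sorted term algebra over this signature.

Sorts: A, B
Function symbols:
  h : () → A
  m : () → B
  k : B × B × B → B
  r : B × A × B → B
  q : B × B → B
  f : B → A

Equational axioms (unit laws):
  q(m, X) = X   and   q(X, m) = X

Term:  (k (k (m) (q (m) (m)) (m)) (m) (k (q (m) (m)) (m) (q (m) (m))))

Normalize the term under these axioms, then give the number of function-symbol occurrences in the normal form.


size = 10

1. (k (k (m) (q (m) (m)) (m)) (m) (k (q (m) (m)) (m) (q (m) (m))))  →  (k (k (m) (m) (m)) (m) (k (q (m) (m)) (m) (q (m) (m))))
2. (k (k (m) (m) (m)) (m) (k (q (m) (m)) (m) (q (m) (m))))  →  (k (k (m) (m) (m)) (m) (k (m) (m) (q (m) (m))))
3. (k (k (m) (m) (m)) (m) (k (m) (m) (q (m) (m))))  →  (k (k (m) (m) (m)) (m) (k (m) (m) (m)))
normal form: (k (k (m) (m) (m)) (m) (k (m) (m) (m)))


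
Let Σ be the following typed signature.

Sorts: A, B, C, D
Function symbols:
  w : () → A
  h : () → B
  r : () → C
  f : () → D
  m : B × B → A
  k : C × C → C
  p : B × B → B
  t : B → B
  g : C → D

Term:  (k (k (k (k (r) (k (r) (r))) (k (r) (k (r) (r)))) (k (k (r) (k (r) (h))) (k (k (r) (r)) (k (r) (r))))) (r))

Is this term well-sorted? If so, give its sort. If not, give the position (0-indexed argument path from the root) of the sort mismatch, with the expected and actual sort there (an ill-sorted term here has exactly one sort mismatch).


        (r) : C
          (r) : C
          (r) : C
        (k (r) (r)) : C
      (k (r) (k (r) (r))) : C
        (r) : C
          (r) : C
          (r) : C
        (k (r) (r)) : C
      (k (r) (k (r) (r))) : C
    (k (k (r) (k (r) (r))) (k (r) (k (r) (r)))) : C
        (r) : C
          (r) : C
          (h) : B
        (k (r) (h)) : ✗ arg 1 at [0, 1, 0, 1, 1] has sort B, expected C
          (r) : C
          (r) : C
        (k (r) (r)) : C
          (r) : C
          (r) : C
        (k (r) (r)) : C
      (k (k (r) (r)) (k (r) (r))) : C
  (r) : C

ill-sorted at position [0, 1, 0, 1, 1]: expected C, got B


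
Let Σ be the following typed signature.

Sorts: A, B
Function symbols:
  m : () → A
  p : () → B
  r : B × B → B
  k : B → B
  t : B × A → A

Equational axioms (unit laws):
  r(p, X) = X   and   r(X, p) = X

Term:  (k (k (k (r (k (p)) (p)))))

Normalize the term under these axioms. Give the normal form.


1. (k (k (k (r (k (p)) (p)))))  →  (k (k (k (k (p)))))

normal form = (k (k (k (k (p)))))


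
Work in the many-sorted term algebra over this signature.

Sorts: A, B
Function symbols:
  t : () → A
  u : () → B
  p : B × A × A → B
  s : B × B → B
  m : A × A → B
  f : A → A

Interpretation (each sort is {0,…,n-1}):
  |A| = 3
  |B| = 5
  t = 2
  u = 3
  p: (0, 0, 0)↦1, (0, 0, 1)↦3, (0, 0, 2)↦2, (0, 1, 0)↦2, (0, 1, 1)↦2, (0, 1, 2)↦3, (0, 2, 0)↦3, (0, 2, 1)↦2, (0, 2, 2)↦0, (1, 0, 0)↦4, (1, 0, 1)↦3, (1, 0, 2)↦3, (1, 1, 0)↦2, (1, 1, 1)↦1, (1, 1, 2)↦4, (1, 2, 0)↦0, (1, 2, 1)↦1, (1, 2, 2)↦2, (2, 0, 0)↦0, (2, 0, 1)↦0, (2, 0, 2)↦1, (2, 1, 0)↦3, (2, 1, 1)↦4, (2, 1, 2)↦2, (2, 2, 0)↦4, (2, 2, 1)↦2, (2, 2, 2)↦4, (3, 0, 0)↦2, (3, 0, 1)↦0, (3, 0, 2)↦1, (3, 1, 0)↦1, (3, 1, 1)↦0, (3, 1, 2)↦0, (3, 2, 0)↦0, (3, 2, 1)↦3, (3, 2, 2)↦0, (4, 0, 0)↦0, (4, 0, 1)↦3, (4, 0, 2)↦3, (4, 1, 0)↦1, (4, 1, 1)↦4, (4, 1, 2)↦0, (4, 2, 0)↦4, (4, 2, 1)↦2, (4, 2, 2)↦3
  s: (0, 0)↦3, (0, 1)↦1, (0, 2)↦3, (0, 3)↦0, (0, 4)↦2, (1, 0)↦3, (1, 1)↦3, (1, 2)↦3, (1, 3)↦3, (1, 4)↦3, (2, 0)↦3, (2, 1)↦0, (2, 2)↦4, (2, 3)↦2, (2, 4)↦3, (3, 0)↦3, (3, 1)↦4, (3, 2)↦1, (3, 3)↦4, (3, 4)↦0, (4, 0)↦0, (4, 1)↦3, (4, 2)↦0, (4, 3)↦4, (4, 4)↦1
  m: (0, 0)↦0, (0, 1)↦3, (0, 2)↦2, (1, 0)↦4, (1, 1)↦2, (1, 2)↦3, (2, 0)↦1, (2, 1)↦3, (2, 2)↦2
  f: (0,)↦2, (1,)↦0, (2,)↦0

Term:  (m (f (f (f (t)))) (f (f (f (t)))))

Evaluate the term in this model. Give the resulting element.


  t = 2
  (f (t)) = f(2,) = 0
  (f (f (t))) = f(0,) = 2
  (f (f (f (t)))) = f(2,) = 0
  t = 2
  (f (t)) = f(2,) = 0
  (f (f (t))) = f(0,) = 2
  (f (f (f (t)))) = f(2,) = 0
  (m (f (f (f (t)))) (f (f (f (t))))) = m(0, 0) = 0

value = 0


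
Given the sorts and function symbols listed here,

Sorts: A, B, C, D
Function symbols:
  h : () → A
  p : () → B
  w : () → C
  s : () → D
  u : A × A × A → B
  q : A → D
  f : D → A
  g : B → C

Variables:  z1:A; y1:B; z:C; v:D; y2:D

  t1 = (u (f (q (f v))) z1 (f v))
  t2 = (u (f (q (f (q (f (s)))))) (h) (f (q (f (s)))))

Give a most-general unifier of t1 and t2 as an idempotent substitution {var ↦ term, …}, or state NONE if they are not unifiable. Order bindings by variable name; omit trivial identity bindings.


{v ↦ (q (f (s))), z1 ↦ (h)}


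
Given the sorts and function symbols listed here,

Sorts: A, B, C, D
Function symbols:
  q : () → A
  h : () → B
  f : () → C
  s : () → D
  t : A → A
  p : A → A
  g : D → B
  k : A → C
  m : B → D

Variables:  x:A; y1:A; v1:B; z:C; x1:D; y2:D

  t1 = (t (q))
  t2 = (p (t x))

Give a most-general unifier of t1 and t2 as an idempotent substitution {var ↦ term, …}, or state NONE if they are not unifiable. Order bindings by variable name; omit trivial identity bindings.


head clash or occurs-check failure — not unifiable

NONE (not unifiable)


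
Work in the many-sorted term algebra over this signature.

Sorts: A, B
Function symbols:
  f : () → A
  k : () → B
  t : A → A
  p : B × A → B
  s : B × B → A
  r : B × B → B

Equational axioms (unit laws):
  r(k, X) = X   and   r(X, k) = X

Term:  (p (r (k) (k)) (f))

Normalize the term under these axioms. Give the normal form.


1. (p (r (k) (k)) (f))  →  (p (k) (f))

normal form = (p (k) (f))


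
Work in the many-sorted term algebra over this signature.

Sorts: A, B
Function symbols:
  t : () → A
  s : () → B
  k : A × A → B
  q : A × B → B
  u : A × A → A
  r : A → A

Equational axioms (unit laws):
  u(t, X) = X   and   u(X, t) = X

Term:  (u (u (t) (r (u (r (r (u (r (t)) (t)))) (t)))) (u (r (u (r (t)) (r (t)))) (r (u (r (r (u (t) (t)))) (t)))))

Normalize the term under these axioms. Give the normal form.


normal form = (u (r (r (r (r (t))))) (u (r (u (r (t)) (r (t)))) (r (r (r (t))))))

1. (u (u (t) (r (u (r (r (u (r (t)) (t)))) (t)))) (u (r (u (r (t)) (r (t)))) (r (u (r (r (u (t) (t)))) (t)))))  →  (u (r (u (r (r (u (r (t)) (t)))) (t))) (u (r (u (r (t)) (r (t)))) (r (u (r (r (u (t) (t)))) (t)))))
2. (u (r (u (r (r (u (r (t)) (t)))) (t))) (u (r (u (r (t)) (r (t)))) (r (u (r (r (u (t) (t)))) (t)))))  →  (u (r (r (r (u (r (t)) (t))))) (u (r (u (r (t)) (r (t)))) (r (u (r (r (u (t) (t)))) (t)))))
3. (u (r (r (r (u (r (t)) (t))))) (u (r (u (r (t)) (r (t)))) (r (u (r (r (u (t) (t)))) (t)))))  →  (u (r (r (r (r (t))))) (u (r (u (r (t)) (r (t)))) (r (u (r (r (u (t) (t)))) (t)))))
4. (u (r (r (r (r (t))))) (u (r (u (r (t)) (r (t)))) (r (u (r (r (u (t) (t)))) (t)))))  →  (u (r (r (r (r (t))))) (u (r (u (r (t)) (r (t)))) (r (r (r (u (t) (t)))))))
5. (u (r (r (r (r (t))))) (u (r (u (r (t)) (r (t)))) (r (r (r (u (t) (t)))))))  →  (u (r (r (r (r (t))))) (u (r (u (r (t)) (r (t)))) (r (r (r (t))))))


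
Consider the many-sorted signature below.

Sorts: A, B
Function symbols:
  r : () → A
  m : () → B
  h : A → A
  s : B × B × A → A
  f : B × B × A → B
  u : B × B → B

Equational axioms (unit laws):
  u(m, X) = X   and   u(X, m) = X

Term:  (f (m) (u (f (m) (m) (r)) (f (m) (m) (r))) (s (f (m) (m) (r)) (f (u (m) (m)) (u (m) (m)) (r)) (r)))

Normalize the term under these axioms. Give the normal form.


normal form = (f (m) (u (f (m) (m) (r)) (f (m) (m) (r))) (s (f (m) (m) (r)) (f (m) (m) (r)) (r)))

1. (f (m) (u (f (m) (m) (r)) (f (m) (m) (r))) (s (f (m) (m) (r)) (f (u (m) (m)) (u (m) (m)) (r)) (r)))  →  (f (m) (u (f (m) (m) (r)) (f (m) (m) (r))) (s (f (m) (m) (r)) (f (m) (u (m) (m)) (r)) (r)))
2. (f (m) (u (f (m) (m) (r)) (f (m) (m) (r))) (s (f (m) (m) (r)) (f (m) (u (m) (m)) (r)) (r)))  →  (f (m) (u (f (m) (m) (r)) (f (m) (m) (r))) (s (f (m) (m) (r)) (f (m) (m) (r)) (r)))


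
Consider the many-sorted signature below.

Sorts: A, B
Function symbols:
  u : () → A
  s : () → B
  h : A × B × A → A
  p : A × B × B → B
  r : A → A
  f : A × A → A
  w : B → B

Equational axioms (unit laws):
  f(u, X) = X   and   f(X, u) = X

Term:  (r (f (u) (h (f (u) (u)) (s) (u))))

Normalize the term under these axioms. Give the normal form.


normal form = (r (h (u) (s) (u)))

1. (r (f (u) (h (f (u) (u)) (s) (u))))  →  (r (h (f (u) (u)) (s) (u)))
2. (r (h (f (u) (u)) (s) (u)))  →  (r (h (u) (s) (u)))


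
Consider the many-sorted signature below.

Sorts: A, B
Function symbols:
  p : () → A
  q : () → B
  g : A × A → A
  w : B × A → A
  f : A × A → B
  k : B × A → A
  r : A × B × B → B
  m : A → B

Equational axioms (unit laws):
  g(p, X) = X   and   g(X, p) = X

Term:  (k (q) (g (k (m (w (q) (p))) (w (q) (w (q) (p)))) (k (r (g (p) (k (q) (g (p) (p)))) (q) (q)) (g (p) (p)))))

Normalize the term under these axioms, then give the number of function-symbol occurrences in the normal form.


size = 21

1. (k (q) (g (k (m (w (q) (p))) (w (q) (w (q) (p)))) (k (r (g (p) (k (q) (g (p) (p)))) (q) (q)) (g (p) (p)))))  →  (k (q) (g (k (m (w (q) (p))) (w (q) (w (q) (p)))) (k (r (k (q) (g (p) (p))) (q) (q)) (g (p) (p)))))
2. (k (q) (g (k (m (w (q) (p))) (w (q) (w (q) (p)))) (k (r (k (q) (g (p) (p))) (q) (q)) (g (p) (p)))))  →  (k (q) (g (k (m (w (q) (p))) (w (q) (w (q) (p)))) (k (r (k (q) (p)) (q) (q)) (g (p) (p)))))
3. (k (q) (g (k (m (w (q) (p))) (w (q) (w (q) (p)))) (k (r (k (q) (p)) (q) (q)) (g (p) (p)))))  →  (k (q) (g (k (m (w (q) (p))) (w (q) (w (q) (p)))) (k (r (k (q) (p)) (q) (q)) (p))))
normal form: (k (q) (g (k (m (w (q) (p))) (w (q) (w (q) (p)))) (k (r (k (q) (p)) (q) (q)) (p))))
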